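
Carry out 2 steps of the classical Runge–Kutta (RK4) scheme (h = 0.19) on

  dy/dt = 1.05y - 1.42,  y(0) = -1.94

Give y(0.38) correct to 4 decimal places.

-3.5543

RK4: k1 = f(t_n, y_n); k2 = f(t_n + h/2, y_n + (h/2)·k1); k3 = f(t_n + h/2, y_n + (h/2)·k2); k4 = f(t_n + h, y_n + h·k3); y_{n+1} = y_n + (h/6)·(k1 + 2k2 + 2k3 + k4).
t=0.000000, y=-1.940000:
  k1 = f(0.000000, -1.940000) = -3.457000
  k2 = f(0.095000, -2.268415) = -3.801836
  k3 = f(0.095000, -2.301174) = -3.836233
  k4 = f(0.190000, -2.668884) = -4.222329
  y ← -1.940000 + (0.19/6)·(k1 + 2k2 + 2k3 + k4) = -2.666923
t=0.190000, y=-2.666923:
  k1 = f(0.190000, -2.666923) = -4.220269
  k2 = f(0.285000, -3.067849) = -4.641241
  k3 = f(0.285000, -3.107841) = -4.683233
  k4 = f(0.380000, -3.556737) = -5.154574
  y ← -2.666923 + (0.19/6)·(k1 + 2k2 + 2k3 + k4) = -3.554343
y(0.38) ≈ -3.5543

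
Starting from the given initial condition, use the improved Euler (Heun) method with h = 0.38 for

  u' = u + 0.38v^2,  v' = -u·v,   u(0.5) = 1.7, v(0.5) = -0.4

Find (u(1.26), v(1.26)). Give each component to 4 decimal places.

3.6146, -0.1018

Heun on (u,v): k1 = f(s_n, state_n); k2 = f(s_n + h, state_n + h·k1); state_{n+1} = state_n + (h/2)·(k1 + k2).
0.500000: (1.700000, -0.400000)
  k1 = (1.760800, 0.680000)
  predictor → (2.369104, -0.141600)
  k2 = (2.376723, 0.335465)
  → (2.486129, -0.207062)
0.880000: (2.486129, -0.207062)
  k1 = (2.502422, 0.514782)
  predictor → (3.437050, -0.011444)
  k2 = (3.437099, 0.039335)
  → (3.614638, -0.101779)
(u(1.26), v(1.26)) ≈ (3.6146, -0.1018)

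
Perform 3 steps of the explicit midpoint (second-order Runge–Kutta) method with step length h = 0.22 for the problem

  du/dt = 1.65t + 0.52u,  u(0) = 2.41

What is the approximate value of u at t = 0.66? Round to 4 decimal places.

Midpoint: k1 = f(t_n, u_n); k2 = f(t_n + h/2, u_n + (h/2)·k1); u_{n+1} = u_n + h·k2.
t=0.000000, u=2.410000:
  k1 = f(0.000000, 2.410000) = 1.253200
  k2 = f(0.110000, 2.547852) = 1.506383
  u ← 2.410000 + 0.22·1.506383 = 2.741404
t=0.220000, u=2.741404:
  k1 = f(0.220000, 2.741404) = 1.788530
  k2 = f(0.330000, 2.938143) = 2.072334
  u ← 2.741404 + 0.22·2.072334 = 3.197318
t=0.440000, u=3.197318:
  k1 = f(0.440000, 3.197318) = 2.388605
  k2 = f(0.550000, 3.460064) = 2.706733
  u ← 3.197318 + 0.22·2.706733 = 3.792799
u(0.66) ≈ 3.7928

3.7928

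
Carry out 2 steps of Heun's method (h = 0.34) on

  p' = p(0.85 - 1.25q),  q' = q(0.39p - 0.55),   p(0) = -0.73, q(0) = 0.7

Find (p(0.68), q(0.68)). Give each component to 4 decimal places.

Heun on (p,q): k1 = f(s_n, state_n); k2 = f(s_n + h, state_n + h·k1); state_{n+1} = state_n + (h/2)·(k1 + k2).
0.000000: (-0.730000, 0.700000)
  k1 = (0.018250, -0.584290)
  predictor → (-0.723795, 0.501341)
  k2 = (-0.161640, -0.417256)
  → (-0.754376, 0.529737)
0.340000: (-0.754376, 0.529737)
  k1 = (-0.141693, -0.447208)
  predictor → (-0.802552, 0.377687)
  k2 = (-0.303278, -0.325942)
  → (-0.830021, 0.398302)
(p(0.68), q(0.68)) ≈ (-0.8300, 0.3983)

-0.8300, 0.3983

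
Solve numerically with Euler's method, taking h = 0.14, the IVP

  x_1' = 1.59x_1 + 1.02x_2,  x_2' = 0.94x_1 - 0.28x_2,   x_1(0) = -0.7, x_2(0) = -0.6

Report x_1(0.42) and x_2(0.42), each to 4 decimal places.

-1.6335, -0.9003

Euler on (x_1,x_2): x_1_{n+1} = x_1_n + h·x_1', x_2_{n+1} = x_2_n + h·x_2'.
0.000000: (-0.700000, -0.600000); f=(-1.725000, -0.490000) → (-0.941500, -0.668600)
0.140000: (-0.941500, -0.668600); f=(-2.178957, -0.697802) → (-1.246554, -0.766292)
0.280000: (-1.246554, -0.766292); f=(-2.763639, -0.957199) → (-1.633463, -0.900300)
(x_1(0.42), x_2(0.42)) ≈ (-1.6335, -0.9003)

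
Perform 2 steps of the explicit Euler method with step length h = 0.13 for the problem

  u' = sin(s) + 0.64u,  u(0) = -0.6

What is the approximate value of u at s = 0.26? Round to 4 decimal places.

-0.6871

Euler: u_{n+1} = u_n + h·f(s_n, u_n).
s=0.000000, u=-0.600000: f=-0.384000 → u ← -0.600000 + 0.13·(-0.384000) = -0.649920
s=0.130000, u=-0.649920: f=-0.286315 → u ← -0.649920 + 0.13·(-0.286315) = -0.687141
u(0.26) ≈ -0.6871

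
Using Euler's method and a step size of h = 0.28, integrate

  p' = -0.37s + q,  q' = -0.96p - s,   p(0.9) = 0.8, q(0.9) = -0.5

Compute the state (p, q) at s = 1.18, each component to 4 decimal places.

Euler on (p,q): p_{n+1} = p_n + h·p', q_{n+1} = q_n + h·q'.
0.900000: (0.800000, -0.500000); f=(-0.833000, -1.668000) → (0.566760, -0.967040)
(p(1.18), q(1.18)) ≈ (0.5668, -0.9670)

0.5668, -0.9670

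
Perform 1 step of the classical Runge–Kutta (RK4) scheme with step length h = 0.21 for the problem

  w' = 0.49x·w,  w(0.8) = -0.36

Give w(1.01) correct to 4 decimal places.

RK4: k1 = f(x_n, w_n); k2 = f(x_n + h/2, w_n + (h/2)·k1); k3 = f(x_n + h/2, w_n + (h/2)·k2); k4 = f(x_n + h, w_n + h·k3); w_{n+1} = w_n + (h/6)·(k1 + 2k2 + 2k3 + k4).
x=0.800000, w=-0.360000:
  k1 = f(0.800000, -0.360000) = -0.141120
  k2 = f(0.905000, -0.374818) = -0.166213
  k3 = f(0.905000, -0.377452) = -0.167381
  k4 = f(1.010000, -0.395150) = -0.195560
  w ← -0.360000 + (0.21/6)·(k1 + 2k2 + 2k3 + k4) = -0.395135
w(1.01) ≈ -0.3951

-0.3951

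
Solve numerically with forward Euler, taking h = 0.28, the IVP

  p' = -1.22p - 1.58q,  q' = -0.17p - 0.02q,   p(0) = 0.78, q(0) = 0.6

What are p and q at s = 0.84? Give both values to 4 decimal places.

Euler on (p,q): p_{n+1} = p_n + h·p', q_{n+1} = q_n + h·q'.
0.000000: (0.780000, 0.600000); f=(-1.899600, -0.144600) → (0.248112, 0.559512)
0.280000: (0.248112, 0.559512); f=(-1.186726, -0.053369) → (-0.084171, 0.544569)
0.560000: (-0.084171, 0.544569); f=(-0.757730, 0.003418) → (-0.296335, 0.545526)
(p(0.84), q(0.84)) ≈ (-0.2963, 0.5455)

-0.2963, 0.5455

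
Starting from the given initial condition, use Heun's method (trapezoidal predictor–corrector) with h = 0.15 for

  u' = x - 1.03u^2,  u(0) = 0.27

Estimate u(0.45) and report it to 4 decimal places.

Heun: k1 = f(x_n, u_n); k2 = f(x_n + h, u_n + h·k1); u_{n+1} = u_n + (h/2)·(k1 + k2).
x=0.000000, u=0.270000:
  k1 = f(0.000000, 0.270000) = -0.075087
  k2 = f(0.150000, 0.258737) = 0.081047
  u ← 0.270000 + (0.15/2)·(-0.075087 + 0.081047) = 0.270447
x=0.150000, u=0.270447:
  k1 = f(0.150000, 0.270447) = 0.074664
  k2 = f(0.300000, 0.281647) = 0.218295
  u ← 0.270447 + (0.15/2)·(0.074664 + 0.218295) = 0.292419
x=0.300000, u=0.292419:
  k1 = f(0.300000, 0.292419) = 0.211926
  k2 = f(0.450000, 0.324208) = 0.341736
  u ← 0.292419 + (0.15/2)·(0.211926 + 0.341736) = 0.333944
u(0.45) ≈ 0.3339

0.3339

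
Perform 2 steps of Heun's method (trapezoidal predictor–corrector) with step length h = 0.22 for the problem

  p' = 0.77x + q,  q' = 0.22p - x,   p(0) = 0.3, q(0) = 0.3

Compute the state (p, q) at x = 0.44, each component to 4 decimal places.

Heun on (p,q): k1 = f(x_n, state_n); k2 = f(x_n + h, state_n + h·k1); state_{n+1} = state_n + (h/2)·(k1 + k2).
0.000000: (0.300000, 0.300000)
  k1 = (0.300000, 0.066000)
  predictor → (0.366000, 0.314520)
  k2 = (0.483920, -0.139480)
  → (0.386231, 0.291917)
0.220000: (0.386231, 0.291917)
  k1 = (0.461317, -0.135029)
  predictor → (0.487721, 0.262211)
  k2 = (0.601011, -0.332701)
  → (0.503087, 0.240467)
(p(0.44), q(0.44)) ≈ (0.5031, 0.2405)

0.5031, 0.2405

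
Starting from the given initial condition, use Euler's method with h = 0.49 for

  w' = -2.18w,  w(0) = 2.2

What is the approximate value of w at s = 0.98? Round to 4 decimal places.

Euler: w_{n+1} = w_n + h·f(s_n, w_n).
s=0.000000, w=2.200000: f=-4.796000 → w ← 2.200000 + 0.49·(-4.796000) = -0.150040
s=0.490000, w=-0.150040: f=0.327087 → w ← -0.150040 + 0.49·0.327087 = 0.010233
w(0.98) ≈ 0.0102

0.0102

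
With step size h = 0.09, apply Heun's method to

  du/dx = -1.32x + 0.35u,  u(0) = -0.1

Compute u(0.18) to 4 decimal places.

Heun: k1 = f(x_n, u_n); k2 = f(x_n + h, u_n + h·k1); u_{n+1} = u_n + (h/2)·(k1 + k2).
x=0.000000, u=-0.100000:
  k1 = f(0.000000, -0.100000) = -0.035000
  k2 = f(0.090000, -0.103150) = -0.154902
  u ← -0.100000 + (0.09/2)·(-0.035000 + (-0.154902)) = -0.108546
x=0.090000, u=-0.108546:
  k1 = f(0.090000, -0.108546) = -0.156791
  k2 = f(0.180000, -0.122657) = -0.280530
  u ← -0.108546 + (0.09/2)·(-0.156791 + (-0.280530)) = -0.128225
u(0.18) ≈ -0.1282

-0.1282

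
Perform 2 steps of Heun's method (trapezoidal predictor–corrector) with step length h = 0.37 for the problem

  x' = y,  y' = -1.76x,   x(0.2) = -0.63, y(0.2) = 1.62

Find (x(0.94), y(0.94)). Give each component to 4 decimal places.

0.7188, 1.5845

Heun on (x,y): k1 = f(s_n, state_n); k2 = f(s_n + h, state_n + h·k1); state_{n+1} = state_n + (h/2)·(k1 + k2).
0.200000: (-0.630000, 1.620000)
  k1 = (1.620000, 1.108800)
  predictor → (-0.030600, 2.030256)
  k2 = (2.030256, 0.053856)
  → (0.045297, 1.835091)
0.570000: (0.045297, 1.835091)
  k1 = (1.835091, -0.079723)
  predictor → (0.724281, 1.805594)
  k2 = (1.805594, -1.274735)
  → (0.718824, 1.584517)
(x(0.94), y(0.94)) ≈ (0.7188, 1.5845)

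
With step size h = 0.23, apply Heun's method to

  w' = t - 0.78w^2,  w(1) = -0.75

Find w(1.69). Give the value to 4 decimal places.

0.0430

Heun: k1 = f(t_n, w_n); k2 = f(t_n + h, w_n + h·k1); w_{n+1} = w_n + (h/2)·(k1 + k2).
t=1.000000, w=-0.750000:
  k1 = f(1.000000, -0.750000) = 0.561250
  k2 = f(1.230000, -0.620912) = 0.929285
  w ← -0.750000 + (0.23/2)·(0.561250 + 0.929285) = -0.578589
t=1.230000, w=-0.578589:
  k1 = f(1.230000, -0.578589) = 0.968884
  k2 = f(1.460000, -0.355745) = 1.361287
  w ← -0.578589 + (0.23/2)·(0.968884 + 1.361287) = -0.310619
t=1.460000, w=-0.310619:
  k1 = f(1.460000, -0.310619) = 1.384742
  k2 = f(1.690000, 0.007872) = 1.689952
  w ← -0.310619 + (0.23/2)·(1.384742 + 1.689952) = 0.042971
w(1.69) ≈ 0.0430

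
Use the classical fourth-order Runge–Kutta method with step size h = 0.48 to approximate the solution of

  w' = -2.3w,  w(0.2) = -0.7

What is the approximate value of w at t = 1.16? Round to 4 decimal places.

-0.0824

RK4: k1 = f(t_n, w_n); k2 = f(t_n + h/2, w_n + (h/2)·k1); k3 = f(t_n + h/2, w_n + (h/2)·k2); k4 = f(t_n + h, w_n + h·k3); w_{n+1} = w_n + (h/6)·(k1 + 2k2 + 2k3 + k4).
t=0.200000, w=-0.700000:
  k1 = f(0.200000, -0.700000) = 1.610000
  k2 = f(0.440000, -0.313600) = 0.721280
  k3 = f(0.440000, -0.526893) = 1.211853
  k4 = f(0.680000, -0.118310) = 0.272114
  w ← -0.700000 + (0.48/6)·(k1 + 2k2 + 2k3 + k4) = -0.240130
t=0.680000, w=-0.240130:
  k1 = f(0.680000, -0.240130) = 0.552298
  k2 = f(0.920000, -0.107578) = 0.247429
  k3 = f(0.920000, -0.180746) = 0.415717
  k4 = f(1.160000, -0.040585) = 0.093347
  w ← -0.240130 + (0.48/6)·(k1 + 2k2 + 2k3 + k4) = -0.082375
w(1.16) ≈ -0.0824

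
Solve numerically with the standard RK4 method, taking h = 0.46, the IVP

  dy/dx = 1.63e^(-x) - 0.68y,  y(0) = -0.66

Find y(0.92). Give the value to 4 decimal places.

RK4: k1 = f(x_n, y_n); k2 = f(x_n + h/2, y_n + (h/2)·k1); k3 = f(x_n + h/2, y_n + (h/2)·k2); k4 = f(x_n + h, y_n + h·k3); y_{n+1} = y_n + (h/6)·(k1 + 2k2 + 2k3 + k4).
x=0.000000, y=-0.660000:
  k1 = f(0.000000, -0.660000) = 2.078800
  k2 = f(0.230000, -0.181876) = 1.418765
  k3 = f(0.230000, -0.333684) = 1.521995
  k4 = f(0.460000, 0.040118) = 1.001712
  y ← -0.660000 + (0.46/6)·(k1 + 2k2 + 2k3 + k4) = 0.027089
x=0.460000, y=0.027089:
  k1 = f(0.460000, 0.027089) = 1.010572
  k2 = f(0.690000, 0.259521) = 0.641095
  k3 = f(0.690000, 0.174541) = 0.698881
  k4 = f(0.920000, 0.348574) = 0.412555
  y ← 0.027089 + (0.46/6)·(k1 + 2k2 + 2k3 + k4) = 0.341659
y(0.92) ≈ 0.3417

0.3417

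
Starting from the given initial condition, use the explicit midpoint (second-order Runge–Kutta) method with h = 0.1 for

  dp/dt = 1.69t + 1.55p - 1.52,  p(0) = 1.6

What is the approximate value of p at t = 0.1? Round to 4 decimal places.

Midpoint: k1 = f(t_n, p_n); k2 = f(t_n + h/2, p_n + (h/2)·k1); p_{n+1} = p_n + h·k2.
t=0.000000, p=1.600000:
  k1 = f(0.000000, 1.600000) = 0.960000
  k2 = f(0.050000, 1.648000) = 1.118900
  p ← 1.600000 + 0.1·1.118900 = 1.711890
p(0.1) ≈ 1.7119

1.7119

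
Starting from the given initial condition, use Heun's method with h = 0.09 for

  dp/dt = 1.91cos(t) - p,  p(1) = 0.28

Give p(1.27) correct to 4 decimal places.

0.4006

Heun: k1 = f(t_n, p_n); k2 = f(t_n + h, p_n + h·k1); p_{n+1} = p_n + (h/2)·(k1 + k2).
t=1.000000, p=0.280000:
  k1 = f(1.000000, 0.280000) = 0.751977
  k2 = f(1.090000, 0.347678) = 0.535669
  p ← 0.280000 + (0.09/2)·(0.751977 + 0.535669) = 0.337944
t=1.090000, p=0.337944:
  k1 = f(1.090000, 0.337944) = 0.545403
  k2 = f(1.180000, 0.387030) = 0.340536
  p ← 0.337944 + (0.09/2)·(0.545403 + 0.340536) = 0.377811
t=1.180000, p=0.377811:
  k1 = f(1.180000, 0.377811) = 0.349755
  k2 = f(1.270000, 0.409289) = 0.156607
  p ← 0.377811 + (0.09/2)·(0.349755 + 0.156607) = 0.400598
p(1.27) ≈ 0.4006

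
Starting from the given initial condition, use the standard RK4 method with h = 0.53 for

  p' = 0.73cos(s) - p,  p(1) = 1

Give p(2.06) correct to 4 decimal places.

RK4: k1 = f(s_n, p_n); k2 = f(s_n + h/2, p_n + (h/2)·k1); k3 = f(s_n + h/2, p_n + (h/2)·k2); k4 = f(s_n + h, p_n + h·k3); p_{n+1} = p_n + (h/6)·(k1 + 2k2 + 2k3 + k4).
s=1.000000, p=1.000000:
  k1 = f(1.000000, 1.000000) = -0.605579
  k2 = f(1.265000, 0.839521) = -0.619753
  k3 = f(1.265000, 0.835765) = -0.615997
  k4 = f(1.530000, 0.673522) = -0.643749
  p ← 1.000000 + (0.53/6)·(k1 + 2k2 + 2k3 + k4) = 0.671327
s=1.530000, p=0.671327:
  k1 = f(1.530000, 0.671327) = -0.641554
  k2 = f(1.795000, 0.501315) = -0.663616
  k3 = f(1.795000, 0.495469) = -0.657770
  k4 = f(2.060000, 0.322709) = -0.665753
  p ← 0.671327 + (0.53/6)·(k1 + 2k2 + 2k3 + k4) = 0.322403
p(2.06) ≈ 0.3224

0.3224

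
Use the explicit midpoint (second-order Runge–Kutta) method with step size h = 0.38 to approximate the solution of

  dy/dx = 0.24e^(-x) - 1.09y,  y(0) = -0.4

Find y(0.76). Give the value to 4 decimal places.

-0.1038

Midpoint: k1 = f(x_n, y_n); k2 = f(x_n + h/2, y_n + (h/2)·k1); y_{n+1} = y_n + h·k2.
x=0.000000, y=-0.400000:
  k1 = f(0.000000, -0.400000) = 0.676000
  k2 = f(0.190000, -0.271560) = 0.494471
  y ← -0.400000 + 0.38·0.494471 = -0.212101
x=0.380000, y=-0.212101:
  k1 = f(0.380000, -0.212101) = 0.395317
  k2 = f(0.570000, -0.136991) = 0.285046
  y ← -0.212101 + 0.38·0.285046 = -0.103784
y(0.76) ≈ -0.1038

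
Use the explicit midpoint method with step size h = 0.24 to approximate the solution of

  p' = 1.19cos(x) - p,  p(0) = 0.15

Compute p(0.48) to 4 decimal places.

0.5240

Midpoint: k1 = f(x_n, p_n); k2 = f(x_n + h/2, p_n + (h/2)·k1); p_{n+1} = p_n + h·k2.
x=0.000000, p=0.150000:
  k1 = f(0.000000, 0.150000) = 1.040000
  k2 = f(0.120000, 0.274800) = 0.906642
  p ← 0.150000 + 0.24·0.906642 = 0.367594
x=0.240000, p=0.367594:
  k1 = f(0.240000, 0.367594) = 0.788298
  k2 = f(0.360000, 0.462190) = 0.651527
  p ← 0.367594 + 0.24·0.651527 = 0.523961
p(0.48) ≈ 0.5240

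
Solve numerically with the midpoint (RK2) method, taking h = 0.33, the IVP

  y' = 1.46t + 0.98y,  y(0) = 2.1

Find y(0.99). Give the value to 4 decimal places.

6.4303

Midpoint: k1 = f(t_n, y_n); k2 = f(t_n + h/2, y_n + (h/2)·k1); y_{n+1} = y_n + h·k2.
t=0.000000, y=2.100000:
  k1 = f(0.000000, 2.100000) = 2.058000
  k2 = f(0.165000, 2.439570) = 2.631679
  y ← 2.100000 + 0.33·2.631679 = 2.968454
t=0.330000, y=2.968454:
  k1 = f(0.330000, 2.968454) = 3.390885
  k2 = f(0.495000, 3.527950) = 4.180091
  y ← 2.968454 + 0.33·4.180091 = 4.347884
t=0.660000, y=4.347884:
  k1 = f(0.660000, 4.347884) = 5.224526
  k2 = f(0.825000, 5.209931) = 6.310232
  y ← 4.347884 + 0.33·6.310232 = 6.430261
y(0.99) ≈ 6.4303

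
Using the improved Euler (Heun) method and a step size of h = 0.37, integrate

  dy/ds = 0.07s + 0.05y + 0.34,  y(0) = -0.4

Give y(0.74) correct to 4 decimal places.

-0.1394

Heun: k1 = f(s_n, y_n); k2 = f(s_n + h, y_n + h·k1); y_{n+1} = y_n + (h/2)·(k1 + k2).
s=0.000000, y=-0.400000:
  k1 = f(0.000000, -0.400000) = 0.320000
  k2 = f(0.370000, -0.281600) = 0.351820
  y ← -0.400000 + (0.37/2)·(0.320000 + 0.351820) = -0.275713
s=0.370000, y=-0.275713:
  k1 = f(0.370000, -0.275713) = 0.352114
  k2 = f(0.740000, -0.145431) = 0.384528
  y ← -0.275713 + (0.37/2)·(0.352114 + 0.384528) = -0.139434
y(0.74) ≈ -0.1394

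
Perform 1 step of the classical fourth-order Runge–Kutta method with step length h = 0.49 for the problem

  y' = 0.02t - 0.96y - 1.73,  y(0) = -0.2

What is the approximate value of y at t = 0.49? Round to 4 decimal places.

RK4: k1 = f(t_n, y_n); k2 = f(t_n + h/2, y_n + (h/2)·k1); k3 = f(t_n + h/2, y_n + (h/2)·k2); k4 = f(t_n + h, y_n + h·k3); y_{n+1} = y_n + (h/6)·(k1 + 2k2 + 2k3 + k4).
t=0.000000, y=-0.200000:
  k1 = f(0.000000, -0.200000) = -1.538000
  k2 = f(0.245000, -0.576810) = -1.171362
  k3 = f(0.245000, -0.486984) = -1.257596
  k4 = f(0.490000, -0.816222) = -0.936627
  y ← -0.200000 + (0.49/6)·(k1 + 2k2 + 2k3 + k4) = -0.798824
y(0.49) ≈ -0.7988

-0.7988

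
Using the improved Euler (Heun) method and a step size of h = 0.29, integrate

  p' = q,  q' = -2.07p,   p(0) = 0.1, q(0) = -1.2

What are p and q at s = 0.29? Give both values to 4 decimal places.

Heun on (p,q): k1 = f(s_n, state_n); k2 = f(s_n + h, state_n + h·k1); state_{n+1} = state_n + (h/2)·(k1 + k2).
0.000000: (0.100000, -1.200000)
  k1 = (-1.200000, -0.207000)
  predictor → (-0.248000, -1.260030)
  k2 = (-1.260030, 0.513360)
  → (-0.256704, -1.155578)
(p(0.29), q(0.29)) ≈ (-0.2567, -1.1556)

-0.2567, -1.1556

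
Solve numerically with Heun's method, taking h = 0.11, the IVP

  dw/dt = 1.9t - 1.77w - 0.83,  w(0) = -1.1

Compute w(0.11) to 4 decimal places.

-0.9776

Heun: k1 = f(t_n, w_n); k2 = f(t_n + h, w_n + h·k1); w_{n+1} = w_n + (h/2)·(k1 + k2).
t=0.000000, w=-1.100000:
  k1 = f(0.000000, -1.100000) = 1.117000
  k2 = f(0.110000, -0.977130) = 1.108520
  w ← -1.100000 + (0.11/2)·(1.117000 + 1.108520) = -0.977596
w(0.11) ≈ -0.9776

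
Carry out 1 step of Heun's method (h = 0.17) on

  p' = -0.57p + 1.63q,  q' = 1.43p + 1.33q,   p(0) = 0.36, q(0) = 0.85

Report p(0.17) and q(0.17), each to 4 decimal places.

0.5897, 1.1857

Heun on (p,q): k1 = f(t_n, state_n); k2 = f(t_n + h, state_n + h·k1); state_{n+1} = state_n + (h/2)·(k1 + k2).
0.000000: (0.360000, 0.850000)
  k1 = (1.180300, 1.645300)
  predictor → (0.560651, 1.129701)
  k2 = (1.521842, 2.304233)
  → (0.589682, 1.185710)
(p(0.17), q(0.17)) ≈ (0.5897, 1.1857)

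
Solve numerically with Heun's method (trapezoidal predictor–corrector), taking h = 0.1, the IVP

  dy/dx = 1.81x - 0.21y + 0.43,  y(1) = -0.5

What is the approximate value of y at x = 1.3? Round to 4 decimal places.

Heun: k1 = f(x_n, y_n); k2 = f(x_n + h, y_n + h·k1); y_{n+1} = y_n + (h/2)·(k1 + k2).
x=1.000000, y=-0.500000:
  k1 = f(1.000000, -0.500000) = 2.345000
  k2 = f(1.100000, -0.265500) = 2.476755
  y ← -0.500000 + (0.1/2)·(2.345000 + 2.476755) = -0.258912
x=1.100000, y=-0.258912:
  k1 = f(1.100000, -0.258912) = 2.475372
  k2 = f(1.200000, -0.011375) = 2.604389
  y ← -0.258912 + (0.1/2)·(2.475372 + 2.604389) = -0.004924
x=1.200000, y=-0.004924:
  k1 = f(1.200000, -0.004924) = 2.603034
  k2 = f(1.300000, 0.255379) = 2.729370
  y ← -0.004924 + (0.1/2)·(2.603034 + 2.729370) = 0.261696
y(1.3) ≈ 0.2617

0.2617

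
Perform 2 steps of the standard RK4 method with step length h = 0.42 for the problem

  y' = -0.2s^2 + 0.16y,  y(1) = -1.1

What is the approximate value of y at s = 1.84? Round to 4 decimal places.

RK4: k1 = f(s_n, y_n); k2 = f(s_n + h/2, y_n + (h/2)·k1); k3 = f(s_n + h/2, y_n + (h/2)·k2); k4 = f(s_n + h, y_n + h·k3); y_{n+1} = y_n + (h/6)·(k1 + 2k2 + 2k3 + k4).
s=1.000000, y=-1.100000:
  k1 = f(1.000000, -1.100000) = -0.376000
  k2 = f(1.210000, -1.178960) = -0.481454
  k3 = f(1.210000, -1.201105) = -0.484997
  k4 = f(1.420000, -1.303699) = -0.611872
  y ← -1.100000 + (0.42/6)·(k1 + 2k2 + 2k3 + k4) = -1.304454
s=1.420000, y=-1.304454:
  k1 = f(1.420000, -1.304454) = -0.611993
  k2 = f(1.630000, -1.432973) = -0.760656
  k3 = f(1.630000, -1.464192) = -0.765651
  k4 = f(1.840000, -1.626027) = -0.937284
  y ← -1.304454 + (0.42/6)·(k1 + 2k2 + 2k3 + k4) = -1.626586
y(1.84) ≈ -1.6266

-1.6266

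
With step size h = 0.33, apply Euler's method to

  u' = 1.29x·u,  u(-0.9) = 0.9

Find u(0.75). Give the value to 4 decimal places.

0.4621

Euler: u_{n+1} = u_n + h·f(x_n, u_n).
x=-0.900000, u=0.900000: f=-1.044900 → u ← 0.900000 + 0.33·(-1.044900) = 0.555183
x=-0.570000, u=0.555183: f=-0.408226 → u ← 0.555183 + 0.33·(-0.408226) = 0.420468
x=-0.240000, u=0.420468: f=-0.130177 → u ← 0.420468 + 0.33·(-0.130177) = 0.377510
x=0.090000, u=0.377510: f=0.043829 → u ← 0.377510 + 0.33·0.043829 = 0.391974
x=0.420000, u=0.391974: f=0.212371 → u ← 0.391974 + 0.33·0.212371 = 0.462056
u(0.75) ≈ 0.4621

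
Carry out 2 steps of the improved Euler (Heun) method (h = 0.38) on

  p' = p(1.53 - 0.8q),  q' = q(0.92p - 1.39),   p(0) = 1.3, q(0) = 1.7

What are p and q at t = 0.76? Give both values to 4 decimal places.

Heun on (p,q): k1 = f(t_n, state_n); k2 = f(t_n + h, state_n + h·k1); state_{n+1} = state_n + (h/2)·(k1 + k2).
0.000000: (1.300000, 1.700000)
  k1 = (0.221000, -0.329800)
  predictor → (1.383980, 1.574676)
  k2 = (0.374033, -0.183825)
  → (1.413056, 1.602411)
0.380000: (1.413056, 1.602411)
  k1 = (0.350538, -0.144198)
  predictor → (1.546261, 1.547616)
  k2 = (0.451365, 0.050390)
  → (1.565418, 1.584588)
(p(0.76), q(0.76)) ≈ (1.5654, 1.5846)

1.5654, 1.5846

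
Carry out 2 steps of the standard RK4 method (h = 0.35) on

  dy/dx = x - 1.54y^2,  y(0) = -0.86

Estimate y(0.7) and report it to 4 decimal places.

RK4: k1 = f(x_n, y_n); k2 = f(x_n + h/2, y_n + (h/2)·k1); k3 = f(x_n + h/2, y_n + (h/2)·k2); k4 = f(x_n + h, y_n + h·k3); y_{n+1} = y_n + (h/6)·(k1 + 2k2 + 2k3 + k4).
x=0.000000, y=-0.860000:
  k1 = f(0.000000, -0.860000) = -1.138984
  k2 = f(0.175000, -1.059322) = -1.553132
  k3 = f(0.175000, -1.131798) = -1.797689
  k4 = f(0.350000, -1.489191) = -3.065243
  y ← -0.860000 + (0.35/6)·(k1 + 2k2 + 2k3 + k4) = -1.496176
x=0.350000, y=-1.496176:
  k1 = f(0.350000, -1.496176) = -3.097354
  k2 = f(0.525000, -2.038213) = -5.872639
  k3 = f(0.525000, -2.523887) = -9.284812
  k4 = f(0.700000, -4.745860) = -33.985706
  y ← -1.496176 + (0.35/6)·(k1 + 2k2 + 2k3 + k4) = -5.427723
y(0.7) ≈ -5.4277

-5.4277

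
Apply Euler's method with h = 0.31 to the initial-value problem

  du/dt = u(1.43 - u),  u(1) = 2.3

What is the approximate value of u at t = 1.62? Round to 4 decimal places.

1.5497

Euler: u_{n+1} = u_n + h·f(t_n, u_n).
t=1.000000, u=2.300000: f=-2.001000 → u ← 2.300000 + 0.31·(-2.001000) = 1.679690
t=1.310000, u=1.679690: f=-0.419402 → u ← 1.679690 + 0.31·(-0.419402) = 1.549675
u(1.62) ≈ 1.5497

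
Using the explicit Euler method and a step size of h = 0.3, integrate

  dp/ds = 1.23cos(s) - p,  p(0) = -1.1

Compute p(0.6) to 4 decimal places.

Euler: p_{n+1} = p_n + h·f(s_n, p_n).
s=0.000000, p=-1.100000: f=2.330000 → p ← -1.100000 + 0.3·2.330000 = -0.401000
s=0.300000, p=-0.401000: f=1.576064 → p ← -0.401000 + 0.3·1.576064 = 0.071819
p(0.6) ≈ 0.0718

0.0718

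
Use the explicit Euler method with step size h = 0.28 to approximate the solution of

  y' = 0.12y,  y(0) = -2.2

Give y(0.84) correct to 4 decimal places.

-2.4293

Euler: y_{n+1} = y_n + h·f(s_n, y_n).
s=0.000000, y=-2.200000: f=-0.264000 → y ← -2.200000 + 0.28·(-0.264000) = -2.273920
s=0.280000, y=-2.273920: f=-0.272870 → y ← -2.273920 + 0.28·(-0.272870) = -2.350324
s=0.560000, y=-2.350324: f=-0.282039 → y ← -2.350324 + 0.28·(-0.282039) = -2.429295
y(0.84) ≈ -2.4293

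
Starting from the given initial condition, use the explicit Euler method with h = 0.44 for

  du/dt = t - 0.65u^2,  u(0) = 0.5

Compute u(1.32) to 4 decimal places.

Euler: u_{n+1} = u_n + h·f(t_n, u_n).
t=0.000000, u=0.500000: f=-0.162500 → u ← 0.500000 + 0.44·(-0.162500) = 0.428500
t=0.440000, u=0.428500: f=0.320652 → u ← 0.428500 + 0.44·0.320652 = 0.569587
t=0.880000, u=0.569587: f=0.669121 → u ← 0.569587 + 0.44·0.669121 = 0.864000
u(1.32) ≈ 0.8640

0.8640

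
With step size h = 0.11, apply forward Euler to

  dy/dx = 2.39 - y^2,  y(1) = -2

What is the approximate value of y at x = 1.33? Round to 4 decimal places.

-2.8252

Euler: y_{n+1} = y_n + h·f(x_n, y_n).
x=1.000000, y=-2.000000: f=-1.610000 → y ← -2.000000 + 0.11·(-1.610000) = -2.177100
x=1.110000, y=-2.177100: f=-2.349764 → y ← -2.177100 + 0.11·(-2.349764) = -2.435574
x=1.220000, y=-2.435574: f=-3.542021 → y ← -2.435574 + 0.11·(-3.542021) = -2.825196
y(1.33) ≈ -2.8252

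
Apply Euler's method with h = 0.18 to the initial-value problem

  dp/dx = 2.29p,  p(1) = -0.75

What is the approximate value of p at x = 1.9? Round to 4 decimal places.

Euler: p_{n+1} = p_n + h·f(x_n, p_n).
x=1.000000, p=-0.750000: f=-1.717500 → p ← -0.750000 + 0.18·(-1.717500) = -1.059150
x=1.180000, p=-1.059150: f=-2.425454 → p ← -1.059150 + 0.18·(-2.425454) = -1.495732
x=1.360000, p=-1.495732: f=-3.425225 → p ← -1.495732 + 0.18·(-3.425225) = -2.112272
x=1.540000, p=-2.112272: f=-4.837103 → p ← -2.112272 + 0.18·(-4.837103) = -2.982951
x=1.720000, p=-2.982951: f=-6.830957 → p ← -2.982951 + 0.18·(-6.830957) = -4.212523
p(1.9) ≈ -4.2125

-4.2125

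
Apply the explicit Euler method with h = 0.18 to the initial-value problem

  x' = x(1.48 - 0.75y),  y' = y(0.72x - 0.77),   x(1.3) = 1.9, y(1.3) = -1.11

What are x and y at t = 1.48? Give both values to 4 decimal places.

2.6909, -1.2295

Euler on (x,y): x_{n+1} = x_n + h·x', y_{n+1} = y_n + h·y'.
1.300000: (1.900000, -1.110000); f=(4.393750, -0.663780) → (2.690875, -1.229480)
(x(1.48), y(1.48)) ≈ (2.6909, -1.2295)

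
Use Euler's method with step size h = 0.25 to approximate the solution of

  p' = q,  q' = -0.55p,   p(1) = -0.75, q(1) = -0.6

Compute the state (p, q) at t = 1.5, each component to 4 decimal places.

Euler on (p,q): p_{n+1} = p_n + h·p', q_{n+1} = q_n + h·q'.
1.000000: (-0.750000, -0.600000); f=(-0.600000, 0.412500) → (-0.900000, -0.496875)
1.250000: (-0.900000, -0.496875); f=(-0.496875, 0.495000) → (-1.024219, -0.373125)
(p(1.5), q(1.5)) ≈ (-1.0242, -0.3731)

-1.0242, -0.3731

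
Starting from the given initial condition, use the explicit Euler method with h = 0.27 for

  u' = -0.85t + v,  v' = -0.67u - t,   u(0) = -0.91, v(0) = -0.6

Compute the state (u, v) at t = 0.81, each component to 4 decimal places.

-1.4603, -0.2338

Euler on (u,v): u_{n+1} = u_n + h·u', v_{n+1} = v_n + h·v'.
0.000000: (-0.910000, -0.600000); f=(-0.600000, 0.609700) → (-1.072000, -0.435381)
0.270000: (-1.072000, -0.435381); f=(-0.664881, 0.448240) → (-1.251518, -0.314356)
0.540000: (-1.251518, -0.314356); f=(-0.773356, 0.298517) → (-1.460324, -0.233757)
(u(0.81), v(0.81)) ≈ (-1.4603, -0.2338)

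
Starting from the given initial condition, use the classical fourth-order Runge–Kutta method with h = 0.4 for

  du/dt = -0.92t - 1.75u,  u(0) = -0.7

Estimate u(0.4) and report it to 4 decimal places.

RK4: k1 = f(t_n, u_n); k2 = f(t_n + h/2, u_n + (h/2)·k1); k3 = f(t_n + h/2, u_n + (h/2)·k2); k4 = f(t_n + h, u_n + h·k3); u_{n+1} = u_n + (h/6)·(k1 + 2k2 + 2k3 + k4).
t=0.000000, u=-0.700000:
  k1 = f(0.000000, -0.700000) = 1.225000
  k2 = f(0.200000, -0.455000) = 0.612250
  k3 = f(0.200000, -0.577550) = 0.826712
  k4 = f(0.400000, -0.369315) = 0.278301
  u ← -0.700000 + (0.4/6)·(k1 + 2k2 + 2k3 + k4) = -0.407918
u(0.4) ≈ -0.4079

-0.4079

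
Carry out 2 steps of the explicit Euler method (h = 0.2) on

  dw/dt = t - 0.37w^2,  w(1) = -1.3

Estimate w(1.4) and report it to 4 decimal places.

-1.0961

Euler: w_{n+1} = w_n + h·f(t_n, w_n).
t=1.000000, w=-1.300000: f=0.374700 → w ← -1.300000 + 0.2·0.374700 = -1.225060
t=1.200000, w=-1.225060: f=0.644714 → w ← -1.225060 + 0.2·0.644714 = -1.096117
w(1.4) ≈ -1.0961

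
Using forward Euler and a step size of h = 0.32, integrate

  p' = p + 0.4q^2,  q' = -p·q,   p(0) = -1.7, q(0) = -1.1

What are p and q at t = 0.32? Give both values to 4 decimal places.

Euler on (p,q): p_{n+1} = p_n + h·p', q_{n+1} = q_n + h·q'.
0.000000: (-1.700000, -1.100000); f=(-1.216000, -1.870000) → (-2.089120, -1.698400)
(p(0.32), q(0.32)) ≈ (-2.0891, -1.6984)

-2.0891, -1.6984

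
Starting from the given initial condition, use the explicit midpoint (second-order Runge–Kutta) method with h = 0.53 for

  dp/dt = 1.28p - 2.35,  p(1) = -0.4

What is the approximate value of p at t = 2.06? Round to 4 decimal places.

Midpoint: k1 = f(t_n, p_n); k2 = f(t_n + h/2, p_n + (h/2)·k1); p_{n+1} = p_n + h·k2.
t=1.000000, p=-0.400000:
  k1 = f(1.000000, -0.400000) = -2.862000
  k2 = f(1.265000, -1.158430) = -3.832790
  p ← -0.400000 + 0.53·(-3.832790) = -2.431379
t=1.530000, p=-2.431379:
  k1 = f(1.530000, -2.431379) = -5.462165
  k2 = f(1.795000, -3.878853) = -7.314931
  p ← -2.431379 + 0.53·(-7.314931) = -6.308293
p(2.06) ≈ -6.3083

-6.3083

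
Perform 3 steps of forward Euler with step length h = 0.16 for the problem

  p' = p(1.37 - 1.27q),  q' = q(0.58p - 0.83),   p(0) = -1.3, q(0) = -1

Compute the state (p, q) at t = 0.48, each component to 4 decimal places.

Euler on (p,q): p_{n+1} = p_n + h·p', q_{n+1} = q_n + h·q'.
0.000000: (-1.300000, -1.000000); f=(-3.432000, 1.584000) → (-1.849120, -0.746560)
0.160000: (-1.849120, -0.746560); f=(-4.286503, 1.420323) → (-2.534960, -0.519308)
0.320000: (-2.534960, -0.519308); f=(-5.144757, 1.194553) → (-3.358122, -0.328180)
(p(0.48), q(0.48)) ≈ (-3.3581, -0.3282)

-3.3581, -0.3282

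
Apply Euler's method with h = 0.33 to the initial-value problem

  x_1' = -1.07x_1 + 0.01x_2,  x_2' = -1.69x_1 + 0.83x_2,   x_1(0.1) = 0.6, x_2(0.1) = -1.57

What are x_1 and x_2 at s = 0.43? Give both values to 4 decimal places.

0.3830, -2.3346

Euler on (x_1,x_2): x_1_{n+1} = x_1_n + h·x_1', x_2_{n+1} = x_2_n + h·x_2'.
0.100000: (0.600000, -1.570000); f=(-0.657700, -2.317100) → (0.382959, -2.334643)
(x_1(0.43), x_2(0.43)) ≈ (0.3830, -2.3346)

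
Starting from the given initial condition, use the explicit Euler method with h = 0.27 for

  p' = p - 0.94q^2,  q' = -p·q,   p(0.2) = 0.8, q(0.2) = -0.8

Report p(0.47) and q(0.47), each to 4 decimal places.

0.8536, -0.6272

Euler on (p,q): p_{n+1} = p_n + h·p', q_{n+1} = q_n + h·q'.
0.200000: (0.800000, -0.800000); f=(0.198400, 0.640000) → (0.853568, -0.627200)
(p(0.47), q(0.47)) ≈ (0.8536, -0.6272)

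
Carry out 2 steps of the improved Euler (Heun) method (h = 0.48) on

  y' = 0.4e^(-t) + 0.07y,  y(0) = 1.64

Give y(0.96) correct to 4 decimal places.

2.0162

Heun: k1 = f(t_n, y_n); k2 = f(t_n + h, y_n + h·k1); y_{n+1} = y_n + (h/2)·(k1 + k2).
t=0.000000, y=1.640000:
  k1 = f(0.000000, 1.640000) = 0.514800
  k2 = f(0.480000, 1.887104) = 0.379611
  y ← 1.640000 + (0.48/2)·(0.514800 + 0.379611) = 1.854659
t=0.480000, y=1.854659:
  k1 = f(0.480000, 1.854659) = 0.377339
  k2 = f(0.960000, 2.035781) = 0.295662
  y ← 1.854659 + (0.48/2)·(0.377339 + 0.295662) = 2.016179
y(0.96) ≈ 2.0162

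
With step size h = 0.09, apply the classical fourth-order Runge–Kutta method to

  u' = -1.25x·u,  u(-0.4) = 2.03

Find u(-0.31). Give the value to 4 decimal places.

RK4: k1 = f(x_n, u_n); k2 = f(x_n + h/2, u_n + (h/2)·k1); k3 = f(x_n + h/2, u_n + (h/2)·k2); k4 = f(x_n + h, u_n + h·k3); u_{n+1} = u_n + (h/6)·(k1 + 2k2 + 2k3 + k4).
x=-0.400000, u=2.030000:
  k1 = f(-0.400000, 2.030000) = 1.015000
  k2 = f(-0.355000, 2.075675) = 0.921081
  k3 = f(-0.355000, 2.071449) = 0.919205
  k4 = f(-0.310000, 2.112728) = 0.818682
  u ← 2.030000 + (0.09/6)·(k1 + 2k2 + 2k3 + k4) = 2.112714
u(-0.31) ≈ 2.1127

2.1127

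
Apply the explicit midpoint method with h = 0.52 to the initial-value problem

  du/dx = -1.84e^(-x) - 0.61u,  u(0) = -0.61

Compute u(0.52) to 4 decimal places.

Midpoint: k1 = f(x_n, u_n); k2 = f(x_n + h/2, u_n + (h/2)·k1); u_{n+1} = u_n + h·k2.
x=0.000000, u=-0.610000:
  k1 = f(0.000000, -0.610000) = -1.467900
  k2 = f(0.260000, -0.991654) = -0.813826
  u ← -0.610000 + 0.52·(-0.813826) = -1.033190
u(0.52) ≈ -1.0332

-1.0332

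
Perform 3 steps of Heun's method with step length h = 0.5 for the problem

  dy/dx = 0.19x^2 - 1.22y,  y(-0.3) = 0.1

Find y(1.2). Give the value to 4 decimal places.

Heun: k1 = f(x_n, y_n); k2 = f(x_n + h, y_n + h·k1); y_{n+1} = y_n + (h/2)·(k1 + k2).
x=-0.300000, y=0.100000:
  k1 = f(-0.300000, 0.100000) = -0.104900
  k2 = f(0.200000, 0.047550) = -0.050411
  y ← 0.100000 + (0.5/2)·(-0.104900 + (-0.050411)) = 0.061172
x=0.200000, y=0.061172:
  k1 = f(0.200000, 0.061172) = -0.067030
  k2 = f(0.700000, 0.027657) = 0.059358
  y ← 0.061172 + (0.5/2)·(-0.067030 + 0.059358) = 0.059254
x=0.700000, y=0.059254:
  k1 = f(0.700000, 0.059254) = 0.020810
  k2 = f(1.200000, 0.069659) = 0.188616
  y ← 0.059254 + (0.5/2)·(0.020810 + 0.188616) = 0.111611
y(1.2) ≈ 0.1116

0.1116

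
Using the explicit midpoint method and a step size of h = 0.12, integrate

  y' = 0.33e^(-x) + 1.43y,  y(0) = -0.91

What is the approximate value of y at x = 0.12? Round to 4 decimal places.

-1.0389

Midpoint: k1 = f(x_n, y_n); k2 = f(x_n + h/2, y_n + (h/2)·k1); y_{n+1} = y_n + h·k2.
x=0.000000, y=-0.910000:
  k1 = f(0.000000, -0.910000) = -0.971300
  k2 = f(0.060000, -0.968278) = -1.073855
  y ← -0.910000 + 0.12·(-1.073855) = -1.038863
y(0.12) ≈ -1.0389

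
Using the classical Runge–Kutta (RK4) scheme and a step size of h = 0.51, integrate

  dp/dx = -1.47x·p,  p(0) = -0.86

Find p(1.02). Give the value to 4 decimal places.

RK4: k1 = f(x_n, p_n); k2 = f(x_n + h/2, p_n + (h/2)·k1); k3 = f(x_n + h/2, p_n + (h/2)·k2); k4 = f(x_n + h, p_n + h·k3); p_{n+1} = p_n + (h/6)·(k1 + 2k2 + 2k3 + k4).
x=0.000000, p=-0.860000:
  k1 = f(0.000000, -0.860000) = 0.000000
  k2 = f(0.255000, -0.860000) = 0.322371
  k3 = f(0.255000, -0.777795) = 0.291557
  k4 = f(0.510000, -0.711306) = 0.533266
  p ← -0.860000 + (0.51/6)·(k1 + 2k2 + 2k3 + k4) = -0.710305
x=0.510000, p=-0.710305:
  k1 = f(0.510000, -0.710305) = 0.532515
  k2 = f(0.765000, -0.574513) = 0.646069
  k3 = f(0.765000, -0.545557) = 0.613506
  k4 = f(1.020000, -0.397416) = 0.595886
  p ← -0.710305 + (0.51/6)·(k1 + 2k2 + 2k3 + k4) = -0.400263
p(1.02) ≈ -0.4003

-0.4003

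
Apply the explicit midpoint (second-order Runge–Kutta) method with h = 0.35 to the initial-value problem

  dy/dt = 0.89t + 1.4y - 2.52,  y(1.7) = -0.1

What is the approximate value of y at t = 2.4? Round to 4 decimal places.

-1.1265

Midpoint: k1 = f(t_n, y_n); k2 = f(t_n + h/2, y_n + (h/2)·k1); y_{n+1} = y_n + h·k2.
t=1.700000, y=-0.100000:
  k1 = f(1.700000, -0.100000) = -1.147000
  k2 = f(1.875000, -0.300725) = -1.272265
  y ← -0.100000 + 0.35·(-1.272265) = -0.545293
t=2.050000, y=-0.545293:
  k1 = f(2.050000, -0.545293) = -1.458910
  k2 = f(2.225000, -0.800602) = -1.660593
  y ← -0.545293 + 0.35·(-1.660593) = -1.126500
y(2.4) ≈ -1.1265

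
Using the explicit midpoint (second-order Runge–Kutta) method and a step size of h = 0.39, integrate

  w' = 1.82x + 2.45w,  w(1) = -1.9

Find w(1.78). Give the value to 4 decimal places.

-6.5934

Midpoint: k1 = f(x_n, w_n); k2 = f(x_n + h/2, w_n + (h/2)·k1); w_{n+1} = w_n + h·k2.
x=1.000000, w=-1.900000:
  k1 = f(1.000000, -1.900000) = -2.835000
  k2 = f(1.195000, -2.452825) = -3.834521
  w ← -1.900000 + 0.39·(-3.834521) = -3.395463
x=1.390000, w=-3.395463:
  k1 = f(1.390000, -3.395463) = -5.789085
  k2 = f(1.585000, -4.524335) = -8.199920
  w ← -3.395463 + 0.39·(-8.199920) = -6.593432
w(1.78) ≈ -6.5934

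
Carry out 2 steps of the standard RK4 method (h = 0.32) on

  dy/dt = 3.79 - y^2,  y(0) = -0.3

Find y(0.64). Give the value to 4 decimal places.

1.5449

RK4: k1 = f(t_n, y_n); k2 = f(t_n + h/2, y_n + (h/2)·k1); k3 = f(t_n + h/2, y_n + (h/2)·k2); k4 = f(t_n + h, y_n + h·k3); y_{n+1} = y_n + (h/6)·(k1 + 2k2 + 2k3 + k4).
t=0.000000, y=-0.300000:
  k1 = f(0.000000, -0.300000) = 3.700000
  k2 = f(0.160000, 0.292000) = 3.704736
  k3 = f(0.160000, 0.292758) = 3.704293
  k4 = f(0.320000, 0.885374) = 3.006113
  y ← -0.300000 + (0.32/6)·(k1 + 2k2 + 2k3 + k4) = 0.847956
t=0.320000, y=0.847956:
  k1 = f(0.320000, 0.847956) = 3.070971
  k2 = f(0.480000, 1.339311) = 1.996246
  k3 = f(0.480000, 1.167355) = 2.427282
  k4 = f(0.640000, 1.624686) = 1.150395
  y ← 0.847956 + (0.32/6)·(k1 + 2k2 + 2k3 + k4) = 1.544938
y(0.64) ≈ 1.5449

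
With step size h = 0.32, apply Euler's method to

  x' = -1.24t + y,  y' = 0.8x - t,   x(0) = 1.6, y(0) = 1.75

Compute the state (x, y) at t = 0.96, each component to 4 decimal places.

Euler on (x,y): x_{n+1} = x_n + h·x', y_{n+1} = y_n + h·y'.
0.000000: (1.600000, 1.750000); f=(1.750000, 1.280000) → (2.160000, 2.159600)
0.320000: (2.160000, 2.159600); f=(1.762800, 1.408000) → (2.724096, 2.610160)
0.640000: (2.724096, 2.610160); f=(1.816560, 1.539277) → (3.305395, 3.102729)
(x(0.96), y(0.96)) ≈ (3.3054, 3.1027)

3.3054, 3.1027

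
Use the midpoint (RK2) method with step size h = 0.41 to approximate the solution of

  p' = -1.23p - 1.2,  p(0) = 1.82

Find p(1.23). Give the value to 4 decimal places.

Midpoint: k1 = f(x_n, p_n); k2 = f(x_n + h/2, p_n + (h/2)·k1); p_{n+1} = p_n + h·k2.
x=0.000000, p=1.820000:
  k1 = f(0.000000, 1.820000) = -3.438600
  k2 = f(0.205000, 1.115087) = -2.571557
  p ← 1.820000 + 0.41·(-2.571557) = 0.765662
x=0.410000, p=0.765662:
  k1 = f(0.410000, 0.765662) = -2.141764
  k2 = f(0.615000, 0.326600) = -1.601718
  p ← 0.765662 + 0.41·(-1.601718) = 0.108957
x=0.820000, p=0.108957:
  k1 = f(0.820000, 0.108957) = -1.334017
  k2 = f(1.025000, -0.164516) = -0.997645
  p ← 0.108957 + 0.41·(-0.997645) = -0.300077
p(1.23) ≈ -0.3001

-0.3001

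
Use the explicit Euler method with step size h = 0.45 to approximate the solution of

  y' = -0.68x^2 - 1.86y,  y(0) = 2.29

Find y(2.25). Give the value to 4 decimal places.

-1.0889

Euler: y_{n+1} = y_n + h·f(x_n, y_n).
x=0.000000, y=2.290000: f=-4.259400 → y ← 2.290000 + 0.45·(-4.259400) = 0.373270
x=0.450000, y=0.373270: f=-0.831982 → y ← 0.373270 + 0.45·(-0.831982) = -0.001122
x=0.900000, y=-0.001122: f=-0.548713 → y ← -0.001122 + 0.45·(-0.548713) = -0.248043
x=1.350000, y=-0.248043: f=-0.777940 → y ← -0.248043 + 0.45·(-0.777940) = -0.598116
x=1.800000, y=-0.598116: f=-1.090704 → y ← -0.598116 + 0.45·(-1.090704) = -1.088933
y(2.25) ≈ -1.0889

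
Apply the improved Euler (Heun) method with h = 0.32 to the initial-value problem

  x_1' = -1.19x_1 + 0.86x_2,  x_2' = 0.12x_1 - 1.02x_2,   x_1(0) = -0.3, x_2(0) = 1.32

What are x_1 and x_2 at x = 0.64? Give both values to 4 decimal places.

Heun on (x_1,x_2): k1 = f(x_n, state_n); k2 = f(x_n + h, state_n + h·k1); state_{n+1} = state_n + (h/2)·(k1 + k2).
0.000000: (-0.300000, 1.320000)
  k1 = (1.492200, -1.382400)
  predictor → (0.177504, 0.877632)
  k2 = (0.543534, -0.873884)
  → (0.025717, 0.958995)
0.320000: (0.025717, 0.958995)
  k1 = (0.794132, -0.975088)
  predictor → (0.279840, 0.646966)
  k2 = (0.223382, -0.626325)
  → (0.188520, 0.702768)
(x_1(0.64), x_2(0.64)) ≈ (0.1885, 0.7028)

0.1885, 0.7028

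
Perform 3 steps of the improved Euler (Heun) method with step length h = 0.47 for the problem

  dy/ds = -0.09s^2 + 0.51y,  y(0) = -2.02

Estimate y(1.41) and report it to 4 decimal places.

-4.2262

Heun: k1 = f(s_n, y_n); k2 = f(s_n + h, y_n + h·k1); y_{n+1} = y_n + (h/2)·(k1 + k2).
s=0.000000, y=-2.020000:
  k1 = f(0.000000, -2.020000) = -1.030200
  k2 = f(0.470000, -2.504194) = -1.297020
  y ← -2.020000 + (0.47/2)·(-1.030200 + (-1.297020)) = -2.566897
s=0.470000, y=-2.566897:
  k1 = f(0.470000, -2.566897) = -1.328998
  k2 = f(0.940000, -3.191526) = -1.707202
  y ← -2.566897 + (0.47/2)·(-1.328998 + (-1.707202)) = -3.280404
s=0.940000, y=-3.280404:
  k1 = f(0.940000, -3.280404) = -1.752530
  k2 = f(1.410000, -4.104093) = -2.272016
  y ← -3.280404 + (0.47/2)·(-1.752530 + (-2.272016)) = -4.226172
y(1.41) ≈ -4.2262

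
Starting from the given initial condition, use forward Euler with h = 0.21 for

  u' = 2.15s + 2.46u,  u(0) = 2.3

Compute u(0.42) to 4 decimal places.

5.3850

Euler: u_{n+1} = u_n + h·f(s_n, u_n).
s=0.000000, u=2.300000: f=5.658000 → u ← 2.300000 + 0.21·5.658000 = 3.488180
s=0.210000, u=3.488180: f=9.032423 → u ← 3.488180 + 0.21·9.032423 = 5.384989
u(0.42) ≈ 5.3850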